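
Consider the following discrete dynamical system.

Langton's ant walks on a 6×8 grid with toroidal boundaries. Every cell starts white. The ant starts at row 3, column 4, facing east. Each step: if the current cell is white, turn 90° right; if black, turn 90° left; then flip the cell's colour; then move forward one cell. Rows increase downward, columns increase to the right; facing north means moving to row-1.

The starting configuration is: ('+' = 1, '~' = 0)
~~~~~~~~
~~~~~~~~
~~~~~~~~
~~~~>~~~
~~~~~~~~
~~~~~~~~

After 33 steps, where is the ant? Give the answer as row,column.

step 0: ~~~~~~~~
~~~~~~~~
~~~~~~~~
~~~~>~~~
~~~~~~~~
~~~~~~~~
step 1: ~~~~~~~~
~~~~~~~~
~~~~~~~~
~~~~+~~~
~~~~v~~~
~~~~~~~~
step 2: ~~~~~~~~
~~~~~~~~
~~~~~~~~
~~~~+~~~
~~~<+~~~
~~~~~~~~
step 3: ~~~~~~~~
~~~~~~~~
~~~~~~~~
~~~^+~~~
~~~++~~~
~~~~~~~~
step 4: ~~~~~~~~
~~~~~~~~
~~~~~~~~
~~~+>~~~
~~~++~~~
~~~~~~~~
step 5: ~~~~~~~~
~~~~~~~~
~~~~^~~~
~~~+~~~~
~~~++~~~
~~~~~~~~
step 6: ~~~~~~~~
~~~~~~~~
~~~~+>~~
~~~+~~~~
~~~++~~~
~~~~~~~~
step 7: ~~~~~~~~
~~~~~~~~
~~~~++~~
~~~+~v~~
~~~++~~~
~~~~~~~~
step 8: ~~~~~~~~
~~~~~~~~
~~~~++~~
~~~+<+~~
~~~++~~~
~~~~~~~~
step 9: ~~~~~~~~
~~~~~~~~
~~~~^+~~
~~~+++~~
~~~++~~~
~~~~~~~~
step 10: ~~~~~~~~
~~~~~~~~
~~~<~+~~
~~~+++~~
~~~++~~~
~~~~~~~~
step 11: ~~~~~~~~
~~~^~~~~
~~~+~+~~
~~~+++~~
~~~++~~~
~~~~~~~~
step 12: ~~~~~~~~
~~~+>~~~
~~~+~+~~
~~~+++~~
~~~++~~~
~~~~~~~~
step 13: ~~~~~~~~
~~~++~~~
~~~+v+~~
~~~+++~~
~~~++~~~
~~~~~~~~
step 14: ~~~~~~~~
~~~++~~~
~~~<++~~
~~~+++~~
~~~++~~~
~~~~~~~~
step 15: ~~~~~~~~
~~~++~~~
~~~~++~~
~~~v++~~
~~~++~~~
~~~~~~~~
step 16: ~~~~~~~~
~~~++~~~
~~~~++~~
~~~~>+~~
~~~++~~~
~~~~~~~~
step 17: ~~~~~~~~
~~~++~~~
~~~~^+~~
~~~~~+~~
~~~++~~~
~~~~~~~~
step 18: ~~~~~~~~
~~~++~~~
~~~<~+~~
~~~~~+~~
~~~++~~~
~~~~~~~~
step 19: ~~~~~~~~
~~~^+~~~
~~~+~+~~
~~~~~+~~
~~~++~~~
~~~~~~~~
step 20: ~~~~~~~~
~~<~+~~~
~~~+~+~~
~~~~~+~~
~~~++~~~
~~~~~~~~
step 21: ~~^~~~~~
~~+~+~~~
~~~+~+~~
~~~~~+~~
~~~++~~~
~~~~~~~~
step 22: ~~+>~~~~
~~+~+~~~
~~~+~+~~
~~~~~+~~
~~~++~~~
~~~~~~~~
step 23: ~~++~~~~
~~+v+~~~
~~~+~+~~
~~~~~+~~
~~~++~~~
~~~~~~~~
step 24: ~~++~~~~
~~<++~~~
~~~+~+~~
~~~~~+~~
~~~++~~~
~~~~~~~~
step 25: ~~++~~~~
~~~++~~~
~~v+~+~~
~~~~~+~~
~~~++~~~
~~~~~~~~
step 26: ~~++~~~~
~~~++~~~
~<++~+~~
~~~~~+~~
~~~++~~~
~~~~~~~~
step 27: ~~++~~~~
~^~++~~~
~+++~+~~
~~~~~+~~
~~~++~~~
~~~~~~~~
step 28: ~~++~~~~
~+>++~~~
~+++~+~~
~~~~~+~~
~~~++~~~
~~~~~~~~
step 29: ~~++~~~~
~++++~~~
~+v+~+~~
~~~~~+~~
~~~++~~~
~~~~~~~~
step 30: ~~++~~~~
~++++~~~
~+~>~+~~
~~~~~+~~
~~~++~~~
~~~~~~~~
step 31: ~~++~~~~
~++^+~~~
~+~~~+~~
~~~~~+~~
~~~++~~~
~~~~~~~~
step 32: ~~++~~~~
~+<~+~~~
~+~~~+~~
~~~~~+~~
~~~++~~~
~~~~~~~~
step 33: ~~++~~~~
~+~~+~~~
~+v~~+~~
~~~~~+~~
~~~++~~~
~~~~~~~~

2,2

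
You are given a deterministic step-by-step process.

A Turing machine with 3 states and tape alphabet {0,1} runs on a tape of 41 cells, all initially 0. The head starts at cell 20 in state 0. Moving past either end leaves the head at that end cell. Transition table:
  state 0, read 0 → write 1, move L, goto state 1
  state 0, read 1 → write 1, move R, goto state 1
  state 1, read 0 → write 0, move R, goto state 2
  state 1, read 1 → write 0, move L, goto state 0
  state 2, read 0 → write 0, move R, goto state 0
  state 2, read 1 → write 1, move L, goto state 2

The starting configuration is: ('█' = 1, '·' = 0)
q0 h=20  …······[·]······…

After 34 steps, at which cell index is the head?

34

[0] q0 h=20  …······[·]······…
[1] q1 h=19  …······[·]█·····…
[2] q2 h=20  …······[█]······…
[3] q2 h=19  …······[·]█·····…
[4] q0 h=20  …······[█]······…
[5] q1 h=21  …·····█[·]······…
[6] q2 h=22  …····█·[·]······…
[7] q0 h=23  …···█··[·]······…
[8] q1 h=22  …····█·[·]█·····…
[9] q2 h=23  …···█··[█]······…
[10] q2 h=22  …····█·[·]█·····…
[11] q0 h=23  …···█··[█]······…
[12] q1 h=24  …··█··█[·]······…
[13] q2 h=25  …·█··█·[·]······…
[14] q0 h=26  …█··█··[·]······…
[15] q1 h=25  …·█··█·[·]█·····…
[16] q2 h=26  …█··█··[█]······…
[17] q2 h=25  …·█··█·[·]█·····…
[18] q0 h=26  …█··█··[█]······…
[19] q1 h=27  …··█··█[·]······…
[20] q2 h=28  …·█··█·[·]······…
[21] q0 h=29  …█··█··[·]······…
[22] q1 h=28  …·█··█·[·]█·····…
[23] q2 h=29  …█··█··[█]······…
[24] q2 h=28  …·█··█·[·]█·····…
[25] q0 h=29  …█··█··[█]······…
[26] q1 h=30  …··█··█[·]······…
[27] q2 h=31  …·█··█·[·]······…
[28] q0 h=32  …█··█··[·]······…
[29] q1 h=31  …·█··█·[·]█·····…
[30] q2 h=32  …█··█··[█]······…
[31] q2 h=31  …·█··█·[·]█·····…
[32] q0 h=32  …█··█··[█]······…
[33] q1 h=33  …··█··█[·]······…
[34] q2 h=34  …·█··█·[·]······|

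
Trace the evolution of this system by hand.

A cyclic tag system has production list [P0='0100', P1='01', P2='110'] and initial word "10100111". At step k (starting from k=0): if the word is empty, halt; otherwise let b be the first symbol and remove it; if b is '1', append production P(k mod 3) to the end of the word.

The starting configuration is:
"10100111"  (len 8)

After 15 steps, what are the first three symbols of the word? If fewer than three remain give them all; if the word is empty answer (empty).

step 0: "10100111"  (len 8)
step 1: "01001110100"  (len 11)
step 2: "1001110100"  (len 10)
step 3: "001110100110"  (len 12)
step 4: "01110100110"  (len 11)
step 5: "1110100110"  (len 10)
step 6: "110100110110"  (len 12)
step 7: "101001101100100"  (len 15)
step 8: "0100110110010001"  (len 16)
step 9: "100110110010001"  (len 15)
step 10: "001101100100010100"  (len 18)
step 11: "01101100100010100"  (len 17)
step 12: "1101100100010100"  (len 16)
step 13: "1011001000101000100"  (len 19)
step 14: "01100100010100010001"  (len 20)
step 15: "1100100010100010001"  (len 19)

110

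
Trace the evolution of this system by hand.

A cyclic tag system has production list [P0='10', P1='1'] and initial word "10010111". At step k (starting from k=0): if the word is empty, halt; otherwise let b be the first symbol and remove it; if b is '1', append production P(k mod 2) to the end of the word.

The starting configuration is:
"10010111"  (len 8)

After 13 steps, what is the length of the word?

9

t=0: "10010111"  (len 8)
t=1: "001011110"  (len 9)
t=2: "01011110"  (len 8)
t=3: "1011110"  (len 7)
t=4: "0111101"  (len 7)
t=5: "111101"  (len 6)
t=6: "111011"  (len 6)
t=7: "1101110"  (len 7)
t=8: "1011101"  (len 7)
t=9: "01110110"  (len 8)
t=10: "1110110"  (len 7)
t=11: "11011010"  (len 8)
t=12: "10110101"  (len 8)
t=13: "011010110"  (len 9)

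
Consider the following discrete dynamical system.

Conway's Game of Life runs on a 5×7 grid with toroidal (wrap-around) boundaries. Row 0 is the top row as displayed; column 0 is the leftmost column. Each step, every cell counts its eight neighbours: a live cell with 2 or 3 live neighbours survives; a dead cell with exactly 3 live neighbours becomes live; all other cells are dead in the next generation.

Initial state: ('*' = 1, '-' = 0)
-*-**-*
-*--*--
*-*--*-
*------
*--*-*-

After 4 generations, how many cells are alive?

10

[0] -*-**-*
-*--*--
*-*--*-
*------
*--*-*-
[1] -*-*--*
-*--*-*
*-----*
*---*--
****-*-
[2] ---*--*
-**---*
-*----*
--****-
---*-*-
[3] *--****
-**--**
-*--*-*
--**-**
-----**
[4] -***---
-**----
-*--*--
--**---
--*----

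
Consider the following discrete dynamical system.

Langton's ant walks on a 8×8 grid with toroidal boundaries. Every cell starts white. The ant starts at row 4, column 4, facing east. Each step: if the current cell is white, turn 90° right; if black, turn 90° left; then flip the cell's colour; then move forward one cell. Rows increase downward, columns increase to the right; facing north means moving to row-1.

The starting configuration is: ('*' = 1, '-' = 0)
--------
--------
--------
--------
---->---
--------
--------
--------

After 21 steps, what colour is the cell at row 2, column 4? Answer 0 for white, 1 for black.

t=0: --------
--------
--------
--------
---->---
--------
--------
--------
t=1: --------
--------
--------
--------
----*---
----v---
--------
--------
t=2: --------
--------
--------
--------
----*---
---<*---
--------
--------
t=3: --------
--------
--------
--------
---^*---
---**---
--------
--------
t=4: --------
--------
--------
--------
---*>---
---**---
--------
--------
t=5: --------
--------
--------
----^---
---*----
---**---
--------
--------
t=6: --------
--------
--------
----*>--
---*----
---**---
--------
--------
t=7: --------
--------
--------
----**--
---*-v--
---**---
--------
--------
t=8: --------
--------
--------
----**--
---*<*--
---**---
--------
--------
t=9: --------
--------
--------
----^*--
---***--
---**---
--------
--------
t=10: --------
--------
--------
---<-*--
---***--
---**---
--------
--------
t=11: --------
--------
---^----
---*-*--
---***--
---**---
--------
--------
t=12: --------
--------
---*>---
---*-*--
---***--
---**---
--------
--------
t=13: --------
--------
---**---
---*v*--
---***--
---**---
--------
--------
t=14: --------
--------
---**---
---<**--
---***--
---**---
--------
--------
t=15: --------
--------
---**---
----**--
---v**--
---**---
--------
--------
t=16: --------
--------
---**---
----**--
---->*--
---**---
--------
--------
t=17: --------
--------
---**---
----^*--
-----*--
---**---
--------
--------
t=18: --------
--------
---**---
---<-*--
-----*--
---**---
--------
--------
t=19: --------
--------
---^*---
---*-*--
-----*--
---**---
--------
--------
t=20: --------
--------
--<-*---
---*-*--
-----*--
---**---
--------
--------
t=21: --------
--^-----
--*-*---
---*-*--
-----*--
---**---
--------
--------

1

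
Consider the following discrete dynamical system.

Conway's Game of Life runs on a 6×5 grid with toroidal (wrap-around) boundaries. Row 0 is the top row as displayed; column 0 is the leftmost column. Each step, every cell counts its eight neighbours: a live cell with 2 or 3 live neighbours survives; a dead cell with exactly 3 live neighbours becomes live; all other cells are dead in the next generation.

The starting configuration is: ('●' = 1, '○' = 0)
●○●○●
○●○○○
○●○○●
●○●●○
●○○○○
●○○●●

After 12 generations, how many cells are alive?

gen 0: ●○●○●
○●○○○
○●○○●
●○●●○
●○○○○
●○○●●
gen 1: ○○●○○
○●●●●
○●○●●
●○●●○
●○●○○
○○○●○
gen 2: ○●○○●
○●○○●
○○○○○
●○○○○
○○●○○
○●●●○
gen 3: ○●○○●
○○○○○
●○○○○
○○○○○
○○●●○
●●○●○
gen 4: ○●●○●
●○○○○
○○○○○
○○○○○
○●●●●
●●○●○
gen 5: ○○●●●
●●○○○
○○○○○
○○●●○
○●○●●
○○○○○
gen 6: ●●●●●
●●●●●
○●●○○
○○●●●
○○○●●
●○○○○
gen 7: ○○○○○
○○○○○
○○○○○
●●○○●
●○●○○
○○○○○
gen 8: ○○○○○
○○○○○
●○○○○
●●○○●
●○○○●
○○○○○
gen 9: ○○○○○
○○○○○
●●○○●
○●○○○
○●○○●
○○○○○
gen 10: ○○○○○
●○○○○
●●○○○
○●●○●
●○○○○
○○○○○
gen 11: ○○○○○
●●○○○
○○●○●
○○●○●
●●○○○
○○○○○
gen 12: ○○○○○
●●○○○
○○●○●
○○●○●
●●○○○
○○○○○

8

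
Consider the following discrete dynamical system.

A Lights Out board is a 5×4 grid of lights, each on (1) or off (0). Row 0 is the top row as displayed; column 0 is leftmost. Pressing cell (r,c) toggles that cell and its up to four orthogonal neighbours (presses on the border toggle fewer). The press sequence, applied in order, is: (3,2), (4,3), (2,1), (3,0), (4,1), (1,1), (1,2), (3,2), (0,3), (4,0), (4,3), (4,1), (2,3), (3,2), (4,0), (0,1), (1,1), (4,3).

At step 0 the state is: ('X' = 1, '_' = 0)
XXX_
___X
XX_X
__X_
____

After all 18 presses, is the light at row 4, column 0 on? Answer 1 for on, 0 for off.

k=0  XXX_
___X
XX_X
__X_
____
k=1  XXX_
___X
XXXX
_X_X
__X_
k=2  XXX_
___X
XXXX
_X__
___X
k=3  XXX_
_X_X
___X
____
___X
k=4  XXX_
_X_X
X__X
XX__
X__X
k=5  XXX_
_X_X
X__X
X___
_XXX
k=6  X_X_
X_XX
XX_X
X___
_XXX
k=7  X___
XX__
XXXX
X___
_XXX
k=8  X___
XX__
XX_X
XXXX
_X_X
k=9  X_XX
XX_X
XX_X
XXXX
_X_X
k=10  X_XX
XX_X
XX_X
_XXX
X__X
k=11  X_XX
XX_X
XX_X
_XX_
X_X_
k=12  X_XX
XX_X
XX_X
__X_
_X__
k=13  X_XX
XX__
XXX_
__XX
_X__
k=14  X_XX
XX__
XX__
_X__
_XX_
k=15  X_XX
XX__
XX__
XX__
X_X_
k=16  _X_X
X___
XX__
XX__
X_X_
k=17  ___X
_XX_
X___
XX__
X_X_
k=18  ___X
_XX_
X___
XX_X
X__X

1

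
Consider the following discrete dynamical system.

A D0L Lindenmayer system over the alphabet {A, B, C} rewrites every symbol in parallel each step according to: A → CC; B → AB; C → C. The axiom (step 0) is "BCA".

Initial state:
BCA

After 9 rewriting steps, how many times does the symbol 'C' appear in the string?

19

[0] BCA
[1] ABCCC
[2] CCABCCC
[3] CCCCABCCC
[4] CCCCCCABCCC
[5] CCCCCCCCABCCC
[6] CCCCCCCCCCABCCC
[7] CCCCCCCCCCCCABCCC
[8] CCCCCCCCCCCCCCABCCC
[9] CCCCCCCCCCCCCCCCABCCC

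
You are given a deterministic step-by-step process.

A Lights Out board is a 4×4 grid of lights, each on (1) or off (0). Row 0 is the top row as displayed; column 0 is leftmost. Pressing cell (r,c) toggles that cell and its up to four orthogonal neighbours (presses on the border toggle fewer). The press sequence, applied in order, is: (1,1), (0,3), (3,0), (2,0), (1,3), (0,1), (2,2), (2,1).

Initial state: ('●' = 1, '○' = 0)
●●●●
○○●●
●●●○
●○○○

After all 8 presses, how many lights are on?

9

0) ●●●●
○○●●
●●●○
●○○○
1) ●○●●
●●○●
●○●○
●○○○
2) ●○○○
●●○○
●○●○
●○○○
3) ●○○○
●●○○
○○●○
○●○○
4) ●○○○
○●○○
●●●○
●●○○
5) ●○○●
○●●●
●●●●
●●○○
6) ○●●●
○○●●
●●●●
●●○○
7) ○●●●
○○○●
●○○○
●●●○
8) ○●●●
○●○●
○●●○
●○●○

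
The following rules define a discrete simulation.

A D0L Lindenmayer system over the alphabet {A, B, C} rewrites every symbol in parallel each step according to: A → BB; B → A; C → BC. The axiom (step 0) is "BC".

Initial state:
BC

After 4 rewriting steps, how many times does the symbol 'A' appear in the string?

[0] BC
[1] ABC
[2] BBABC
[3] AABBABC
[4] BBBBAABBABC

3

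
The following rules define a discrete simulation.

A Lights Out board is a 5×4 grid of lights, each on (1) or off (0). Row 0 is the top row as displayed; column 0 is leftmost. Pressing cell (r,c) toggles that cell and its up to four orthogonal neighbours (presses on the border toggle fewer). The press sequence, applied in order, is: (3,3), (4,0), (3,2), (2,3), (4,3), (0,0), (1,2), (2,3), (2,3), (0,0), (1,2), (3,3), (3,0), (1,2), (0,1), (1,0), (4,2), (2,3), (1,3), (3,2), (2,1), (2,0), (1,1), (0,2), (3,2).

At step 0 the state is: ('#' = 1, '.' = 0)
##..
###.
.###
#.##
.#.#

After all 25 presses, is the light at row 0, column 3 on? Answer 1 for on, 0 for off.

0

[0] ##..
###.
.###
#.##
.#.#
[1] ##..
###.
.##.
#...
.#..
[2] ##..
###.
.##.
....
#...
[3] ##..
###.
.#..
.###
#.#.
[4] ##..
####
.###
.##.
#.#.
[5] ##..
####
.###
.###
#..#
[6] ....
.###
.###
.###
#..#
[7] ..#.
....
.#.#
.###
#..#
[8] ..#.
...#
.##.
.##.
#..#
[9] ..#.
....
.#.#
.###
#..#
[10] ###.
#...
.#.#
.###
#..#
[11] ##..
####
.###
.###
#..#
[12] ##..
####
.##.
.#..
#...
[13] ##..
####
###.
#...
....
[14] ###.
#...
##..
#...
....
[15] ....
##..
##..
#...
....
[16] #...
....
.#..
#...
....
[17] #...
....
.#..
#.#.
.###
[18] #...
...#
.###
#.##
.###
[19] #..#
..#.
.##.
#.##
.###
[20] #..#
..#.
.#..
##..
.#.#
[21] #..#
.##.
#.#.
#...
.#.#
[22] #..#
###.
.##.
....
.#.#
[23] ##.#
....
..#.
....
.#.#
[24] #.#.
..#.
..#.
....
.#.#
[25] #.#.
..#.
....
.###
.###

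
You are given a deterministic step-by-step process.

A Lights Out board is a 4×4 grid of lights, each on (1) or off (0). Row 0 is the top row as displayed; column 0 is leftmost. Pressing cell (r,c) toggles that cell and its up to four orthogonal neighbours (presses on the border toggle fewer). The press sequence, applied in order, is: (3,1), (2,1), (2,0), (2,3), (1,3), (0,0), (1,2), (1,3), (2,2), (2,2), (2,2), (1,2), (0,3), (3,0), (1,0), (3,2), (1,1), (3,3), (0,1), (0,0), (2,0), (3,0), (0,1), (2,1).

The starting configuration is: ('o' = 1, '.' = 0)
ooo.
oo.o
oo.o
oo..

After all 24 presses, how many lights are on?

7

t=0: ooo.
oo.o
oo.o
oo..
t=1: ooo.
oo.o
o..o
..o.
t=2: ooo.
o..o
.ooo
.oo.
t=3: ooo.
...o
o.oo
ooo.
t=4: ooo.
....
o...
oooo
t=5: oooo
..oo
o..o
oooo
t=6: ..oo
o.oo
o..o
oooo
t=7: ...o
oo..
o.oo
oooo
t=8: ....
oooo
o.o.
oooo
t=9: ....
oo.o
oo.o
oo.o
t=10: ....
oooo
o.o.
oooo
t=11: ....
oo.o
oo.o
oo.o
t=12: ..o.
o.o.
oooo
oo.o
t=13: ...o
o.oo
oooo
oo.o
t=14: ...o
o.oo
.ooo
...o
t=15: o..o
.ooo
oooo
...o
t=16: o..o
.ooo
oo.o
.oo.
t=17: oo.o
o..o
o..o
.oo.
t=18: oo.o
o..o
o...
.o.o
t=19: ..oo
oo.o
o...
.o.o
t=20: oooo
.o.o
o...
.o.o
t=21: oooo
oo.o
.o..
oo.o
t=22: oooo
oo.o
oo..
...o
t=23: ...o
o..o
oo..
...o
t=24: ...o
oo.o
..o.
.o.o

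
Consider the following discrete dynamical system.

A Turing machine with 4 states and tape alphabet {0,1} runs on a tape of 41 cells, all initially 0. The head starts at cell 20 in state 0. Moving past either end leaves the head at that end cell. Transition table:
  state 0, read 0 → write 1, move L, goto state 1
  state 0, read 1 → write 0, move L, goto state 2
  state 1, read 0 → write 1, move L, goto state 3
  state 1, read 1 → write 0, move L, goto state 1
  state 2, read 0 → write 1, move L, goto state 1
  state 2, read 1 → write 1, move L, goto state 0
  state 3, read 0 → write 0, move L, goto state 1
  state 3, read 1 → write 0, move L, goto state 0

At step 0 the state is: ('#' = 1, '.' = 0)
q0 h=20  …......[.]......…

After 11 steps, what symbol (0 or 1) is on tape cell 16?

0

[0] q0 h=20  …......[.]......…
[1] q1 h=19  …......[.]#.....…
[2] q3 h=18  …......[.]##....…
[3] q1 h=17  …......[.].##...…
[4] q3 h=16  …......[.]#.##..…
[5] q1 h=15  …......[.].#.##.…
[6] q3 h=14  …......[.]#.#.##…
[7] q1 h=13  …......[.].#.#.#…
[8] q3 h=12  …......[.]#.#.#.…
[9] q1 h=11  …......[.].#.#.#…
[10] q3 h=10  …......[.]#.#.#.…
[11] q1 h= 9  …......[.].#.#.#…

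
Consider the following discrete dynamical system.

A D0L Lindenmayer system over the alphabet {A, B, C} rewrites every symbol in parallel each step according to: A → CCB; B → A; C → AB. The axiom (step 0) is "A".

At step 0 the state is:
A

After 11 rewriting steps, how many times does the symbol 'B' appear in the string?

0) A
1) CCB
2) ABABA
3) CCBACCBACCB
4) ABABACCBABABACCBABABA
5) CCBACCBACCBABABACCBACCBACCBABABACCBACCBACCB
6) ABABACCBABABACCBABABACCBACCBACCBABABACCBABABACCBABABACCBACCBACCBABABACCBABABACCBABABA
7) CCBACCBACCBABABACCBACCBACCBABABACCBACCBACCBABABACCBABABACC…CBABABACCBABABACCBACCBACCBABABACCBACCBACCBABABACCBACCBACCB  (len 171)
8) ABABACCBABABACCBABABACCBACCBACCBABABACCBABABACCBABABACCBAC…BACCBABABACCBABABACCBABABACCBACCBACCBABABACCBABABACCBABABA  (len 341)
9) CCBACCBACCBABABACCBACCBACCBABABACCBACCBACCBABABACCBABABACC…CBABABACCBABABACCBACCBACCBABABACCBACCBACCBABABACCBACCBACCB  (len 683)
10) ABABACCBABABACCBABABACCBACCBACCBABABACCBABABACCBABABACCBAC…BACCBABABACCBABABACCBABABACCBACCBACCBABABACCBABABACCBABABA  (len 1365)
11) CCBACCBACCBABABACCBACCBACCBABABACCBACCBACCBABABACCBABABACC…CBABABACCBABABACCBACCBACCBABABACCBACCBACCBABABACCBACCBACCB  (len 2731)

907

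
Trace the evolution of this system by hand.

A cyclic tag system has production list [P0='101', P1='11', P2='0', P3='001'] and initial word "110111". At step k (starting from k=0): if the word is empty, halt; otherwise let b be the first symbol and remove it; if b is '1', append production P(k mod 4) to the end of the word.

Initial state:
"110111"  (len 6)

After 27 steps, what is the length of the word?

19

[0] "110111"  (len 6)
[1] "10111101"  (len 8)
[2] "011110111"  (len 9)
[3] "11110111"  (len 8)
[4] "1110111001"  (len 10)
[5] "110111001101"  (len 12)
[6] "1011100110111"  (len 13)
[7] "0111001101110"  (len 13)
[8] "111001101110"  (len 12)
[9] "11001101110101"  (len 14)
[10] "100110111010111"  (len 15)
[11] "001101110101110"  (len 15)
[12] "01101110101110"  (len 14)
[13] "1101110101110"  (len 13)
[14] "10111010111011"  (len 14)
[15] "01110101110110"  (len 14)
[16] "1110101110110"  (len 13)
[17] "110101110110101"  (len 15)
[18] "1010111011010111"  (len 16)
[19] "0101110110101110"  (len 16)
[20] "101110110101110"  (len 15)
[21] "01110110101110101"  (len 17)
[22] "1110110101110101"  (len 16)
[23] "1101101011101010"  (len 16)
[24] "101101011101010001"  (len 18)
[25] "01101011101010001101"  (len 20)
[26] "1101011101010001101"  (len 19)
[27] "1010111010100011010"  (len 19)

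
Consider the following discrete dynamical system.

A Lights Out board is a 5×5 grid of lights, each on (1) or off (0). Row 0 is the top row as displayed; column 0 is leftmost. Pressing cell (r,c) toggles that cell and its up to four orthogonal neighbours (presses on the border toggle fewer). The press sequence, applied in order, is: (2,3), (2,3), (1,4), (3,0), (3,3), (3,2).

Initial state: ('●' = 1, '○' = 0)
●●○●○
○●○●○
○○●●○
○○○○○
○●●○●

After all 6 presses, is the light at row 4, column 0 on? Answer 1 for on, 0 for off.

1

0) ●●○●○
○●○●○
○○●●○
○○○○○
○●●○●
1) ●●○●○
○●○○○
○○○○●
○○○●○
○●●○●
2) ●●○●○
○●○●○
○○●●○
○○○○○
○●●○●
3) ●●○●●
○●○○●
○○●●●
○○○○○
○●●○●
4) ●●○●●
○●○○●
●○●●●
●●○○○
●●●○●
5) ●●○●●
○●○○●
●○●○●
●●●●●
●●●●●
6) ●●○●●
○●○○●
●○○○●
●○○○●
●●○●●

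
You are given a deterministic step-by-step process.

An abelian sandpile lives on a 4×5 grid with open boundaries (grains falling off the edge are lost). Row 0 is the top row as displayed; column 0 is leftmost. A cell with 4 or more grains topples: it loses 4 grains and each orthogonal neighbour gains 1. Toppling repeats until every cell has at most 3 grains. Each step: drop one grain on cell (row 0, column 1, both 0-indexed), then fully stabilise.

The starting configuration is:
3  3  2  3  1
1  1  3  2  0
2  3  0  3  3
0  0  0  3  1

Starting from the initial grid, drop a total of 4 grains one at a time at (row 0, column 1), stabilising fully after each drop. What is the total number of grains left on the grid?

30

step 0: 3  3  2  3  1
1  1  3  2  0
2  3  0  3  3
0  0  0  3  1
step 1: 0  1  3  3  1
2  2  3  2  0
2  3  0  3  3
0  0  0  3  1
step 2: 0  2  3  3  1
2  2  3  2  0
2  3  0  3  3
0  0  0  3  1
step 3: 0  3  3  3  1
2  2  3  2  0
2  3  0  3  3
0  0  0  3  1
step 4: 1  2  2  1  2
3  1  2  1  2
3  0  3  2  0
0  1  1  0  3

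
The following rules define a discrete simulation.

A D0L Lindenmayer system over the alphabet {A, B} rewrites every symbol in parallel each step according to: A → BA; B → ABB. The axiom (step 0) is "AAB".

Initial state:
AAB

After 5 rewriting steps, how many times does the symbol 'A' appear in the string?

123

[0] AAB
[1] BABAABB
[2] ABBBAABBBABAABBABB
[3] BAABBABBABBBABAABBABBABBBAABBBABAABBABBBAABBABB
[4] ABBBABAABBABBBAABBABBBAABBABBABBBAABBBABAABBABBBAABBABBBAA…BBABAABBABBABBBAABBBABAABBABBBAABBABBABBBABAABBABBBAABBABB  (len 123)
[5] BAABBABBABBBAABBBABAABBABBBAABBABBABBBABAABBABBBAABBABBABB…ABBBAABBABBABBBAABBBABAABBABBBAABBABBABBBABAABBABBBAABBABB  (len 322)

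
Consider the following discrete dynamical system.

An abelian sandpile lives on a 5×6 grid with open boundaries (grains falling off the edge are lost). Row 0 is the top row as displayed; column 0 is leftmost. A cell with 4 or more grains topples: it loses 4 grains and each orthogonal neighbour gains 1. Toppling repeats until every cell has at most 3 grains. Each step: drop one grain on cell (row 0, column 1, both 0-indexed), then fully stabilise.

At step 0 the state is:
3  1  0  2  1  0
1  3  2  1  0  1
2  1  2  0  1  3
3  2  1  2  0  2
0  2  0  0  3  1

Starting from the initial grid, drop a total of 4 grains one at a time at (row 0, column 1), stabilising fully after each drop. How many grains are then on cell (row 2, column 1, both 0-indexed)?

2

[0] 3  1  0  2  1  0
1  3  2  1  0  1
2  1  2  0  1  3
3  2  1  2  0  2
0  2  0  0  3  1
[1] 3  2  0  2  1  0
1  3  2  1  0  1
2  1  2  0  1  3
3  2  1  2  0  2
0  2  0  0  3  1
[2] 3  3  0  2  1  0
1  3  2  1  0  1
2  1  2  0  1  3
3  2  1  2  0  2
0  2  0  0  3  1
[3] 0  2  1  2  1  0
3  0  3  1  0  1
2  2  2  0  1  3
3  2  1  2  0  2
0  2  0  0  3  1
[4] 0  3  1  2  1  0
3  0  3  1  0  1
2  2  2  0  1  3
3  2  1  2  0  2
0  2  0  0  3  1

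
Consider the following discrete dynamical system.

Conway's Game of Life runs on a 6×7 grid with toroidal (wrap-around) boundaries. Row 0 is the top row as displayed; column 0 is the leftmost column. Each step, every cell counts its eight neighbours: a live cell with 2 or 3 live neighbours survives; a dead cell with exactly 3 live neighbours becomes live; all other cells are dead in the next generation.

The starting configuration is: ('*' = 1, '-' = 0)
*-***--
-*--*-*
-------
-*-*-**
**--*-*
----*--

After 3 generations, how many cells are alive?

4

gen 0: *-***--
-*--*-*
-------
-*-*-**
**--*-*
----*--
gen 1: ***-*--
***-**-
--*-*-*
-**-***
-****-*
--*-*-*
gen 2: ----*--
----*--
-------
------*
------*
----*-*
gen 3: ---**--
-------
-------
-------
*-----*
-------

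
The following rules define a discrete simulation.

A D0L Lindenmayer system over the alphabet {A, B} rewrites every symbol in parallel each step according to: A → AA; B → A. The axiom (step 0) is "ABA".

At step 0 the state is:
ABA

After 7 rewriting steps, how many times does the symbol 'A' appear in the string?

320

0) ABA
1) AAAAA
2) AAAAAAAAAA
3) AAAAAAAAAAAAAAAAAAAA
4) AAAAAAAAAAAAAAAAAAAAAAAAAAAAAAAAAAAAAAAA
5) AAAAAAAAAAAAAAAAAAAAAAAAAAAAAAAAAAAAAAAAAAAAAAAAAAAAAAAAAAAAAAAAAAAAAAAAAAAAAAAA
6) AAAAAAAAAAAAAAAAAAAAAAAAAAAAAAAAAAAAAAAAAAAAAAAAAAAAAAAAAA…AAAAAAAAAAAAAAAAAAAAAAAAAAAAAAAAAAAAAAAAAAAAAAAAAAAAAAAAAA  (len 160)
7) AAAAAAAAAAAAAAAAAAAAAAAAAAAAAAAAAAAAAAAAAAAAAAAAAAAAAAAAAA…AAAAAAAAAAAAAAAAAAAAAAAAAAAAAAAAAAAAAAAAAAAAAAAAAAAAAAAAAA  (len 320)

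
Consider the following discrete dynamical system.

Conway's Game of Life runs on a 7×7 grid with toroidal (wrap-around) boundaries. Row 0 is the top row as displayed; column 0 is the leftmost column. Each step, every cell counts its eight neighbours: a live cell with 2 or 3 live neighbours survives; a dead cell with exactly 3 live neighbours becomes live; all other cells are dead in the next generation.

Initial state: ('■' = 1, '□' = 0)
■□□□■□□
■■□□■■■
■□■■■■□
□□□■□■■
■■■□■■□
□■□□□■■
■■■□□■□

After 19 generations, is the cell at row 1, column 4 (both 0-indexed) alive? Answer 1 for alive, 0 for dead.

1

k=0  ■□□□■□□
■■□□■■■
■□■■■■□
□□□■□■■
■■■□■■□
□■□□□■■
■■■□□■□
k=1  □□■■■□□
□□■□□□□
□□■□□□□
□□□□□□□
□■■■□□□
□□□■□□□
□□■□■■□
k=2  □■■□■■□
□■■□□□□
□□□□□□□
□■□■□□□
□□■■□□□
□■□□□□□
□□■□□■□
k=3  □□□□■■□
□■■■□□□
□■□□□□□
□□□■□□□
□■□■□□□
□■□■□□□
□□■■■■□
k=4  □■□□□■□
□■■■■□□
□■□■□□□
□□□□□□□
□□□■■□□
□■□□□□□
□□■□□■□
k=5  □■□□□■□
■■□■■□□
□■□■■□□
□□■■■□□
□□□□□□□
□□■■■□□
□■■□□□□
k=6  □□□■■□□
■■□■□■□
■■□□□■□
□□■□■□□
□□□□□□□
□■■■□□□
□■□□■□□
k=7  ■■□■□■□
■■□■□■□
■□□■□■□
□■□□□□□
□■□□□□□
□■■■□□□
□■□□■□□
k=8  □□□■□■□
□□□■□■□
■□□□□□□
■■■□□□□
■■□□□□□
■■□■□□□
□□□□■□□
k=9  □□□■□■□
□□□□□□■
■□■□□□■
□□■□□□■
□□□□□□■
■■■□□□□
□□■■■□□
k=10  □□■■□■□
■□□□□■■
■■□□□■■
□■□□□■■
□□■□□□■
■■■□□□□
□□□□■□□
k=11  □□□■□■□
□□■□□□□
□■□□■□□
□■■□□□□
□□■□□■■
■■■■□□□
□□□□■□□
k=12  □□□■■□□
□□■■■□□
□■□■□□□
■■■■□■□
□□□□□□■
■■■■■■■
□■□□■□□
k=13  □□□□□■□
□□□□□□□
■□□□□□□
■■□■■□■
□□□□□□□
□■■■■□■
□■□□□□■
k=14  □□□□□□□
□□□□□□□
■■□□□□■
■■□□□□■
□□□□□□■
□■■■□■□
□■□■■□■
k=15  □□□□□□□
■□□□□□□
□■□□□□■
□■□□□■□
□□□□□■■
□■□■□■■
■■□■■■□
k=16  ■■□□■□■
■□□□□□□
□■□□□□■
□□□□□■□
□□■□□□□
□■□■□□□
■■□■□■□
k=17  □□■□■■□
□□□□□■□
■□□□□□■
□□□□□□□
□□■□□□□
■■□■■□□
□□□■□■□
k=18  □□□■□■■
□□□□■■□
□□□□□□■
□□□□□□□
□■■■□□□
□■□■■□□
□■□□□■■
k=19  ■□□□□□□
□□□□■□□
□□□□□■□
□□■□□□□
□■□■■□□
□■□■■■□
□□□■□□■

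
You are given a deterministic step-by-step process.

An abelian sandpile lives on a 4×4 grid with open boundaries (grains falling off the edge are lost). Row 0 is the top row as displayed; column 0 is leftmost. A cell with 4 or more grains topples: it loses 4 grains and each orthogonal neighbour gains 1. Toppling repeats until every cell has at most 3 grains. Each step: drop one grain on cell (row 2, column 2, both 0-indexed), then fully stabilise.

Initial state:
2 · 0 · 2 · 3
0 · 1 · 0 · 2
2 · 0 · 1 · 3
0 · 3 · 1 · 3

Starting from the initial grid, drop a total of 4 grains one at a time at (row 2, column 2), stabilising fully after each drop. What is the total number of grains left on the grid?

0) 2 · 0 · 2 · 3
0 · 1 · 0 · 2
2 · 0 · 1 · 3
0 · 3 · 1 · 3
1) 2 · 0 · 2 · 3
0 · 1 · 0 · 2
2 · 0 · 2 · 3
0 · 3 · 1 · 3
2) 2 · 0 · 2 · 3
0 · 1 · 0 · 2
2 · 0 · 3 · 3
0 · 3 · 1 · 3
3) 2 · 0 · 2 · 3
0 · 1 · 1 · 3
2 · 1 · 1 · 1
0 · 3 · 3 · 0
4) 2 · 0 · 2 · 3
0 · 1 · 1 · 3
2 · 1 · 2 · 1
0 · 3 · 3 · 0

24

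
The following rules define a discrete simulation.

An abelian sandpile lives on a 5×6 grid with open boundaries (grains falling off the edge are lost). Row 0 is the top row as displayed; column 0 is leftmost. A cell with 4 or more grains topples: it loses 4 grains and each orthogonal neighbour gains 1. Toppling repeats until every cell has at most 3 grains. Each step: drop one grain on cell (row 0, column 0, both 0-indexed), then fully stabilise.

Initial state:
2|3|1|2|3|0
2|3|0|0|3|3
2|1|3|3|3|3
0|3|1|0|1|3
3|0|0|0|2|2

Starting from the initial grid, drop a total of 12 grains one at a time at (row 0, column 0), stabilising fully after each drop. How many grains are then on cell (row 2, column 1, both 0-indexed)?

0) 2|3|1|2|3|0
2|3|0|0|3|3
2|1|3|3|3|3
0|3|1|0|1|3
3|0|0|0|2|2
1) 3|3|1|2|3|0
2|3|0|0|3|3
2|1|3|3|3|3
0|3|1|0|1|3
3|0|0|0|2|2
2) 2|1|2|2|3|0
0|1|1|0|3|3
3|2|3|3|3|3
0|3|1|0|1|3
3|0|0|0|2|2
3) 3|1|2|2|3|0
0|1|1|0|3|3
3|2|3|3|3|3
0|3|1|0|1|3
3|0|0|0|2|2
4) 0|2|2|2|3|0
1|1|1|0|3|3
3|2|3|3|3|3
0|3|1|0|1|3
3|0|0|0|2|2
5) 1|2|2|2|3|0
1|1|1|0|3|3
3|2|3|3|3|3
0|3|1|0|1|3
3|0|0|0|2|2
6) 2|2|2|2|3|0
1|1|1|0|3|3
3|2|3|3|3|3
0|3|1|0|1|3
3|0|0|0|2|2
7) 3|2|2|2|3|0
1|1|1|0|3|3
3|2|3|3|3|3
0|3|1|0|1|3
3|0|0|0|2|2
8) 0|3|2|2|3|0
2|1|1|0|3|3
3|2|3|3|3|3
0|3|1|0|1|3
3|0|0|0|2|2
9) 1|3|2|2|3|0
2|1|1|0|3|3
3|2|3|3|3|3
0|3|1|0|1|3
3|0|0|0|2|2
10) 2|3|2|2|3|0
2|1|1|0|3|3
3|2|3|3|3|3
0|3|1|0|1|3
3|0|0|0|2|2
11) 3|3|2|2|3|0
2|1|1|0|3|3
3|2|3|3|3|3
0|3|1|0|1|3
3|0|0|0|2|2
12) 1|0|3|2|3|0
3|2|1|0|3|3
3|2|3|3|3|3
0|3|1|0|1|3
3|0|0|0|2|2

2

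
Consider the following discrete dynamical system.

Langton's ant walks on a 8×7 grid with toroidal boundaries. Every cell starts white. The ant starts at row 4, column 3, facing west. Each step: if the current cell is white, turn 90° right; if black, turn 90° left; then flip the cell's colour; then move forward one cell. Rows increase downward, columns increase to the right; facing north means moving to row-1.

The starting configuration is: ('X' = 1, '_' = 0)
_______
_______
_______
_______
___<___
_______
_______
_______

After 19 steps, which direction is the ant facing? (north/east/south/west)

south

t=0: _______
_______
_______
_______
___<___
_______
_______
_______
t=1: _______
_______
_______
___^___
___X___
_______
_______
_______
t=2: _______
_______
_______
___X>__
___X___
_______
_______
_______
t=3: _______
_______
_______
___XX__
___Xv__
_______
_______
_______
t=4: _______
_______
_______
___XX__
___<X__
_______
_______
_______
t=5: _______
_______
_______
___XX__
____X__
___v___
_______
_______
t=6: _______
_______
_______
___XX__
____X__
__<X___
_______
_______
t=7: _______
_______
_______
___XX__
__^_X__
__XX___
_______
_______
t=8: _______
_______
_______
___XX__
__X>X__
__XX___
_______
_______
t=9: _______
_______
_______
___XX__
__XXX__
__Xv___
_______
_______
t=10: _______
_______
_______
___XX__
__XXX__
__X_>__
_______
_______
t=11: _______
_______
_______
___XX__
__XXX__
__X_X__
____v__
_______
t=12: _______
_______
_______
___XX__
__XXX__
__X_X__
___<X__
_______
t=13: _______
_______
_______
___XX__
__XXX__
__X^X__
___XX__
_______
t=14: _______
_______
_______
___XX__
__XXX__
__XX>__
___XX__
_______
t=15: _______
_______
_______
___XX__
__XX^__
__XX___
___XX__
_______
t=16: _______
_______
_______
___XX__
__X<___
__XX___
___XX__
_______
t=17: _______
_______
_______
___XX__
__X____
__Xv___
___XX__
_______
t=18: _______
_______
_______
___XX__
__X____
__X_>__
___XX__
_______
t=19: _______
_______
_______
___XX__
__X____
__X_X__
___Xv__
_______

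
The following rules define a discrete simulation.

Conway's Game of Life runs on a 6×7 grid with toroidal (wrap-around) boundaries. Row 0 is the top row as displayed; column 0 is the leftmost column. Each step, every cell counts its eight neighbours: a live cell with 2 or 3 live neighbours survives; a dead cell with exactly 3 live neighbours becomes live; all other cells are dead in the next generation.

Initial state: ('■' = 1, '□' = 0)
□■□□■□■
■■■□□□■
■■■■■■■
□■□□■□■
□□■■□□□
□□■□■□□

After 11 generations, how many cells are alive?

[0] □■□□■□■
■■■□□□■
■■■■■■■
□■□□■□■
□□■■□□□
□□■□■□□
[1] □□□□□□■
□□□□□□□
□□□□■□□
□□□□□□■
□■■□■■□
□■■□■■□
[2] □□□□□■□
□□□□□□□
□□□□□□□
□□□■■□□
■■■□■□■
■■■□■□■
[3] ■■□□□■■
□□□□□□□
□□□□□□□
■■■■■■□
□□□□■□■
□□■□■□□
[4] ■■□□□■■
■□□□□□■
□■■■■□□
■■■■■■■
■□□□□□■
□■□■■□□
[5] □■■□■■□
□□□■■□□
□□□□□□□
□□□□□□□
□□□□□□□
□■■□■□□
[6] □■□□□■□
□□■■■■□
□□□□□□□
□□□□□□□
□□□□□□□
□■■□■■□
[7] □■□□□□■
□□■■■■□
□□□■■□□
□□□□□□□
□□□□□□□
□■■□■■□
[8] ■■□□□□■
□□■□□■□
□□■□□■□
□□□□□□□
□□□□□□□
■■■□□■□
[9] □□□□□■□
■□■□□■□
□□□□□□□
□□□□□□□
□■□□□□□
□□■□□□□
[10] □■□□□□■
□□□□□□■
□□□□□□□
□□□□□□□
□□□□□□□
□□□□□□□
[11] ■□□□□□□
■□□□□□□
□□□□□□□
□□□□□□□
□□□□□□□
□□□□□□□

2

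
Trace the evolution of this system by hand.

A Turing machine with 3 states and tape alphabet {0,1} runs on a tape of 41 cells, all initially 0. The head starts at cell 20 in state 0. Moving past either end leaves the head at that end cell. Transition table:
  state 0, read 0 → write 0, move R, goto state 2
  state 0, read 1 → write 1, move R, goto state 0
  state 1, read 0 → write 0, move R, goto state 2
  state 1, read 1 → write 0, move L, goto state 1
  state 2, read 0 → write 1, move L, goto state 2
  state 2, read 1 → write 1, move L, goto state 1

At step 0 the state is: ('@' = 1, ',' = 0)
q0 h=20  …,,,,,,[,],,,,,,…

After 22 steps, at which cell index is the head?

0

[0] q0 h=20  …,,,,,,[,],,,,,,…
[1] q2 h=21  …,,,,,,[,],,,,,,…
[2] q2 h=20  …,,,,,,[,]@,,,,,…
[3] q2 h=19  …,,,,,,[,]@@,,,,…
[4] q2 h=18  …,,,,,,[,]@@@,,,…
[5] q2 h=17  …,,,,,,[,]@@@@,,…
[6] q2 h=16  …,,,,,,[,]@@@@@,…
[7] q2 h=15  …,,,,,,[,]@@@@@@…
[8] q2 h=14  …,,,,,,[,]@@@@@@…
[9] q2 h=13  …,,,,,,[,]@@@@@@…
[10] q2 h=12  …,,,,,,[,]@@@@@@…
[11] q2 h=11  …,,,,,,[,]@@@@@@…
[12] q2 h=10  …,,,,,,[,]@@@@@@…
[13] q2 h= 9  …,,,,,,[,]@@@@@@…
[14] q2 h= 8  …,,,,,,[,]@@@@@@…
[15] q2 h= 7  …,,,,,,[,]@@@@@@…
[16] q2 h= 6  |,,,,,,[,]@@@@@@…
[17] q2 h= 5  |,,,,,[,]@@@@@@…
[18] q2 h= 4  |,,,,[,]@@@@@@…
[19] q2 h= 3  |,,,[,]@@@@@@…
[20] q2 h= 2  |,,[,]@@@@@@…
[21] q2 h= 1  |,[,]@@@@@@…
[22] q2 h= 0  |[,]@@@@@@…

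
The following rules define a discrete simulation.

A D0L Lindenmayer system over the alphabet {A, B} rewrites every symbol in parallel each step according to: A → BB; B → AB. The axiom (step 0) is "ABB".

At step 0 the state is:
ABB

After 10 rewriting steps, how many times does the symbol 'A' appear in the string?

1024

step 0: ABB
step 1: BBABAB
step 2: ABABBBABBBAB
step 3: BBABBBABABABBBABABABBBAB
step 4: ABABBBABABABBBABBBABBBABABABBBABBBABBBABABABBBAB
step 5: BBABBBABABABBBABBBABBBABABABBBABABABBBABABABBBABBBABBBABABABBBABABABBBABABABBBABBBABBBABABABBBAB
step 6: ABABBBABABABBBABBBABBBABABABBBABABABBBABABABBBABBBABBBABAB…ABABABBBABBBABBBABABABBBABABABBBABABABBBABBBABBBABABABBBAB  (len 192)
step 7: BBABBBABABABBBABBBABBBABABABBBABABABBBABABABBBABBBABBBABAB…ABABABBBABBBABBBABABABBBABABABBBABABABBBABBBABBBABABABBBAB  (len 384)
step 8: ABABBBABABABBBABBBABBBABABABBBABABABBBABABABBBABBBABBBABAB…ABABABBBABBBABBBABABABBBABABABBBABABABBBABBBABBBABABABBBAB  (len 768)
step 9: BBABBBABABABBBABBBABBBABABABBBABABABBBABABABBBABBBABBBABAB…ABABABBBABBBABBBABABABBBABABABBBABABABBBABBBABBBABABABBBAB  (len 1536)
step 10: ABABBBABABABBBABBBABBBABABABBBABABABBBABABABBBABBBABBBABAB…ABABABBBABBBABBBABABABBBABABABBBABABABBBABBBABBBABABABBBAB  (len 3072)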